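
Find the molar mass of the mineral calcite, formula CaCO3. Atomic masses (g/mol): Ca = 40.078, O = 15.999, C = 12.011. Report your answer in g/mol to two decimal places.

Ca: 1 × 40.078 = 40.0780
C: 1 × 12.011 = 12.0110
O: 3 × 15.999 = 47.9970
Summing the contributions gives the formula mass.

100.09 g/mol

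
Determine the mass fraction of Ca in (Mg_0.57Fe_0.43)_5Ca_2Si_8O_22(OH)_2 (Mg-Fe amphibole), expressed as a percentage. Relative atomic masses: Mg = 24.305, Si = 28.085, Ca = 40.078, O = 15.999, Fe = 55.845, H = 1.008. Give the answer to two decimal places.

9.11 mass %

Molar mass of (Mg_0.57Fe_0.43)_5Ca_2Si_8O_22(OH)_2: 2.85*24.305 + 2.15*55.845 + 2*40.078 + 8*28.085 + 24*15.999 + 2*1.008 = 880.164 g/mol.
Mass of Ca per formula unit: 2 × 40.078 = 80.156 g.
Weight fraction Ca = 80.156 / 880.164 = 0.0911.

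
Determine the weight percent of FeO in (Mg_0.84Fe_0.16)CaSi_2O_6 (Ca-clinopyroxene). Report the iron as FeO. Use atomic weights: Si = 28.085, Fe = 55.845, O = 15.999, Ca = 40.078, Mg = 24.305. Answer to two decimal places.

Formula mass = 221.593 g/mol.
0.16 Fe → 0.1600 mol FeO per formula unit; M(FeO) = 71.844, so FeO mass = 11.495 g.
11.495/221.593 × 100 = 5.19 wt%.

5.19 wt%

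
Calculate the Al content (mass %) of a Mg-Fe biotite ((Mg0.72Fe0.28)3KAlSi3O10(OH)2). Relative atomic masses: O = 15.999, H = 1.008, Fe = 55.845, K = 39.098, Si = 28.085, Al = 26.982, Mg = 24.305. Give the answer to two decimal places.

6.08 mass %

Formula mass = 2.16·24.305 + 0.84·55.845 + 1·39.098 + 1·26.982 + 3·28.085 + 12·15.999 + 2·1.008 = 443.748 g/mol, of which 26.982 g is Al.
So Al makes up 26.982/443.748 = 0.0608 of the mass, i.e. 6.08%.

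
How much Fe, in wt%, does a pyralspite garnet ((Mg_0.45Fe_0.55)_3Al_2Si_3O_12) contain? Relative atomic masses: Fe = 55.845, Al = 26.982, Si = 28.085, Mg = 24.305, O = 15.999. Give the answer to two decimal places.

Formula mass = 1.35×24.305 + 1.65×55.845 + 2×26.982 + 3×28.085 + 12×15.999 = 455.163 g/mol, of which 92.144 g is Fe.
So Fe makes up 92.144/455.163 = 0.2024 of the mass, i.e. 20.24%.

20.24 wt%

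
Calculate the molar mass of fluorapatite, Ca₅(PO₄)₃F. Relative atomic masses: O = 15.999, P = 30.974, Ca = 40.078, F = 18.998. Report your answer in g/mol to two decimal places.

504.30 g/mol

Ca: 5 × 40.078 = 200.3900
P: 3 × 30.974 = 92.9220
O: 12 × 15.999 = 191.9880
F: 1 × 18.998 = 18.9980
Summing the contributions gives the formula mass.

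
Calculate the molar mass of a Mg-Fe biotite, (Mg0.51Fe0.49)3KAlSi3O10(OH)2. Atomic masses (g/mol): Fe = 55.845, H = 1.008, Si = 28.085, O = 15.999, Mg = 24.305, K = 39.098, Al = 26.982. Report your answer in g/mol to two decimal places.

463.62 g/mol

The formula mass is the sum 1.53·24.305 + 1.47·55.845 + 1·39.098 + 1·26.982 + 3·28.085 + 12·15.999 + 2·1.008.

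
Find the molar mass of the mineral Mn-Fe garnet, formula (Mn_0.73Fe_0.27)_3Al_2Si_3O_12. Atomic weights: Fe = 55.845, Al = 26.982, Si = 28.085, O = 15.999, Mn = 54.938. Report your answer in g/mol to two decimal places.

The formula mass is the sum 2.19(54.938) + 0.81(55.845) + 2(26.982) + 3(28.085) + 12(15.999).

495.76 g/mol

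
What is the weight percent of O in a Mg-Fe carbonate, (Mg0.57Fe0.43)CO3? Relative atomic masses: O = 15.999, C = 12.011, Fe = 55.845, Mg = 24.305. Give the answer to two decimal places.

M((Mg0.57Fe0.43)CO3) = 97.875 g/mol.
O contributes 3 × 15.999 = 47.997 g per mole.
47.997/97.875 = 0.4904 → 49.04%.

49.04 wt%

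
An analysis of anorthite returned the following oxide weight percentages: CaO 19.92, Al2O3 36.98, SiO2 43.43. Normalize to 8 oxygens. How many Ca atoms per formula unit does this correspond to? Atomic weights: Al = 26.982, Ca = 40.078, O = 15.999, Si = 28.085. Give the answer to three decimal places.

0.984 Ca apfu

CaO: 19.92/56.077 = 0.35523 mol → 0.35523 mol Ca, 0.35523 mol O.
Al2O3: 36.98/101.961 = 0.36269 mol → 0.72538 mol Al, 1.08807 mol O.
SiO2: 43.43/60.083 = 0.72283 mol → 0.72283 mol Si, 1.44566 mol O.
Total oxygen = 2.88896 mol. Normalization factor = 8/2.88896 = 2.76916.
Ca per 8 O = 0.35523 × 2.76916 = 0.984.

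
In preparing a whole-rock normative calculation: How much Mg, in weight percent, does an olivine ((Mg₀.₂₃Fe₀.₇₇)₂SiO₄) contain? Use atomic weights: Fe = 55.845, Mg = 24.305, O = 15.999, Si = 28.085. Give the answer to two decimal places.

5.91 weight percent

Molar mass of (Mg₀.₂₃Fe₀.₇₇)₂SiO₄: 0.46×24.305 + 1.54×55.845 + 1×28.085 + 4×15.999 = 189.263 g/mol.
Mass of Mg per formula unit: 0.46 × 24.305 = 11.180 g.
Weight fraction Mg = 11.180 / 189.263 = 0.0591.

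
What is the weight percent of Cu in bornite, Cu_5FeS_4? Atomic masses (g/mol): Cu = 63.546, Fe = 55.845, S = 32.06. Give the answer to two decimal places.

Formula mass = 5·63.546 + 1·55.845 + 4·32.06 = 501.815 g/mol, of which 317.730 g is Cu.
So Cu makes up 317.730/501.815 = 0.6332 of the mass, i.e. 63.32%.

63.32 wt%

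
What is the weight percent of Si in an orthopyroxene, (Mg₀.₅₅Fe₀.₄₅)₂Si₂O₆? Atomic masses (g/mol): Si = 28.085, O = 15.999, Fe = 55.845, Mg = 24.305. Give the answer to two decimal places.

Molar mass of (Mg₀.₅₅Fe₀.₄₅)₂Si₂O₆: 1.10·24.305 + 0.90·55.845 + 2·28.085 + 6·15.999 = 229.160 g/mol.
Mass of Si per formula unit: 2 × 28.085 = 56.170 g.
Weight fraction Si = 56.170 / 229.160 = 0.2451.

24.51 wt%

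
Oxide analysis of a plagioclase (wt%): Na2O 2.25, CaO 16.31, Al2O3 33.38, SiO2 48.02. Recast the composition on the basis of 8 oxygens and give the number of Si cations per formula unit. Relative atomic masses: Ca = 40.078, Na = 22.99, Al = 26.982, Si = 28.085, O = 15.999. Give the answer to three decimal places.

2.25 wt% Na2O ÷ 61.979 g/mol = 0.03630 mol, giving 0.07260 Na and 0.03630 O.
16.31 wt% CaO ÷ 56.077 g/mol = 0.29085 mol, giving 0.29085 Ca and 0.29085 O.
33.38 wt% Al2O3 ÷ 101.961 g/mol = 0.32738 mol, giving 0.65476 Al and 0.98214 O.
48.02 wt% SiO2 ÷ 60.083 g/mol = 0.79923 mol, giving 0.79923 Si and 1.59846 O.
Oxygen sums to 2.90775; scaling by 8/2.90775 = 2.75127 puts the formula on 8 O.
Si: 0.79923 × 2.75127 = 2.199 atoms per formula unit.

2.199 Si apfu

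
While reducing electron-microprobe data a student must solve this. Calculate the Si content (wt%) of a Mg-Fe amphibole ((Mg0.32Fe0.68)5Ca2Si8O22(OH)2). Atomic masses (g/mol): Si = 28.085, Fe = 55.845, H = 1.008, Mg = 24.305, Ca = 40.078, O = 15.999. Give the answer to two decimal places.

24.43 wt%

Formula mass = 1.60×24.305 + 3.40×55.845 + 2×40.078 + 8×28.085 + 24×15.999 + 2×1.008 = 919.589 g/mol, of which 224.680 g is Si.
So Si makes up 224.680/919.589 = 0.2443 of the mass, i.e. 24.43%.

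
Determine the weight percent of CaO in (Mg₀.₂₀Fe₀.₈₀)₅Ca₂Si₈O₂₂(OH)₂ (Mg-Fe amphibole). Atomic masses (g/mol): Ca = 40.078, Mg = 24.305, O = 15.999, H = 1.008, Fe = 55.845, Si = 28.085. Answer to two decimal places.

Molar mass of (Mg₀.₂₀Fe₀.₈₀)₅Ca₂Si₈O₂₂(OH)₂ = 1×24.305 + 4×55.845 + 2×40.078 + 8×28.085 + 24×15.999 + 2×1.008 = 938.513 g/mol.
Each formula unit contains 2 Ca, equivalent to 2/1 = 2.0000 mol CaO.
M(CaO) = 1×40.078 + 1×15.999 = 56.077 g/mol.
Mass of CaO per formula unit = 2.0000 × 56.077 = 112.154 g.
CaO wt% = 112.154 / 938.513 × 100 = 11.95%.

11.95 wt%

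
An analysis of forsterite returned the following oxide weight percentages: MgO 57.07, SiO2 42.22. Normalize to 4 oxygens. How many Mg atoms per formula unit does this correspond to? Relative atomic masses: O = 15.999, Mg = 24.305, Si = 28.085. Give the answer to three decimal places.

MgO (M=40.304): mol = 1.41599; Mg = 1.41599, O = 1.41599.
SiO2 (M=60.083): mol = 0.70269; Si = 0.70269, O = 1.40538.
ΣO = 2.82137; factor = 4/ΣO = 1.41775.
Mg apfu = 1.41599 × 1.41775 = 2.008.

2.008 Mg apfu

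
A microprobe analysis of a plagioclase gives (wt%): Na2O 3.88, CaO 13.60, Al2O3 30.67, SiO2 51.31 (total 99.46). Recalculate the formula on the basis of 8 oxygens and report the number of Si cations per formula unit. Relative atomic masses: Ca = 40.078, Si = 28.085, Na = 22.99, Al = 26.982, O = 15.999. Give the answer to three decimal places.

2.343 Si apfu

Na2O (M=61.979): mol = 0.06260; Na = 0.12520, O = 0.06260.
CaO (M=56.077): mol = 0.24252; Ca = 0.24252, O = 0.24252.
Al2O3 (M=101.961): mol = 0.30080; Al = 0.60160, O = 0.90240.
SiO2 (M=60.083): mol = 0.85399; Si = 0.85399, O = 1.70798.
ΣO = 2.91550; factor = 8/ΣO = 2.74395.
Si apfu = 0.85399 × 2.74395 = 2.343.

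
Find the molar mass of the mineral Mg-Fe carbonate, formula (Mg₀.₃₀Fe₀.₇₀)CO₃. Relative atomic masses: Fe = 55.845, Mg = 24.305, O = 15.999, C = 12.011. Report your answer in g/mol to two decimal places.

The formula mass is the sum 0.30×24.305 + 0.70×55.845 + 1×12.011 + 3×15.999.

106.39 g/mol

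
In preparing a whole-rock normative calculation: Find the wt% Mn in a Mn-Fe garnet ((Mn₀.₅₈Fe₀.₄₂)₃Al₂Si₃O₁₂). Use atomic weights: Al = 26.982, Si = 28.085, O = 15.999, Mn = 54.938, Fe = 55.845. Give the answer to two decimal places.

19.27 mass %

Formula mass = 1.74·54.938 + 1.26·55.845 + 2·26.982 + 3·28.085 + 12·15.999 = 496.164 g/mol, of which 95.592 g is Mn.
So Mn makes up 95.592/496.164 = 0.1927 of the mass, i.e. 19.27%.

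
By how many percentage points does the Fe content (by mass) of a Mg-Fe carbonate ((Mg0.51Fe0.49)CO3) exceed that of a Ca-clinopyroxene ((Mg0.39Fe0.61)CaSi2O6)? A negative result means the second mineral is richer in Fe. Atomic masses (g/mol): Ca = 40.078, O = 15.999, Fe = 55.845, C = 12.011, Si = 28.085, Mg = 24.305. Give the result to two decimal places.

Fe in (Mg0.51Fe0.49)CO3: molar mass 99.768 g/mol; 0.49×55.845 = 27.364 g → 27.43 wt%.
Fe in (Mg0.39Fe0.61)CaSi2O6: molar mass 235.786 g/mol; 0.61×55.845 = 34.065 g → 14.45 wt%.
Difference = 27.43 − 14.45 = 12.98 percentage points.

12.98 percentage points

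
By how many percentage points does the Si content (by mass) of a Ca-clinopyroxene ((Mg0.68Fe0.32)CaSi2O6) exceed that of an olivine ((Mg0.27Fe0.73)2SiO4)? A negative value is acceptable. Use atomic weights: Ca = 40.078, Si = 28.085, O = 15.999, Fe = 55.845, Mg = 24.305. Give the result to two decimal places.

First mineral: 56.170 g Si in 226.640 g formula = 24.78 wt% Si.
Second mineral: 28.085 g Si in 186.739 g formula = 15.04 wt% Si.
24.78% − 15.04% gives a difference of 9.74 percentage points.

9.74 percentage points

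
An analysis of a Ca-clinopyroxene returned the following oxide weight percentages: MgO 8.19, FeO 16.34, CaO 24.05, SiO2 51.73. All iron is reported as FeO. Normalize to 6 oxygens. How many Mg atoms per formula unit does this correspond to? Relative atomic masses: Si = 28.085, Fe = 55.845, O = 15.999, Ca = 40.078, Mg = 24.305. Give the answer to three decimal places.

MgO (M=40.304): mol = 0.20321; Mg = 0.20321, O = 0.20321.
FeO (M=71.844): mol = 0.22744; Fe = 0.22744, O = 0.22744.
CaO (M=56.077): mol = 0.42887; Ca = 0.42887, O = 0.42887.
SiO2 (M=60.083): mol = 0.86098; Si = 0.86098, O = 1.72196.
ΣO = 2.58148; factor = 6/ΣO = 2.32425.
Mg apfu = 0.20321 × 2.32425 = 0.472.

0.472 Mg apfu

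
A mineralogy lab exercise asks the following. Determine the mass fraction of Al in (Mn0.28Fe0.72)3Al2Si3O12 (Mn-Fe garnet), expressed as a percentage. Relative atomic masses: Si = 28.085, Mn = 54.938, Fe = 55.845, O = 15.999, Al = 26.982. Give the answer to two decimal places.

10.86 wt%

Molar mass of (Mn0.28Fe0.72)3Al2Si3O12: 0.84·54.938 + 2.16·55.845 + 2·26.982 + 3·28.085 + 12·15.999 = 496.980 g/mol.
Mass of Al per formula unit: 2 × 26.982 = 53.964 g.
Weight fraction Al = 53.964 / 496.980 = 0.1086.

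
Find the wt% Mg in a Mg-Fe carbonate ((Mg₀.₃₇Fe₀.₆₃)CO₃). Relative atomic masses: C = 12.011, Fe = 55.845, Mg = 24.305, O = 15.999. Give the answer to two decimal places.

8.63 wt%

M((Mg₀.₃₇Fe₀.₆₃)CO₃) = 104.183 g/mol.
Mg contributes 0.37 × 24.305 = 8.993 g per mole.
8.993/104.183 = 0.0863 → 8.63%.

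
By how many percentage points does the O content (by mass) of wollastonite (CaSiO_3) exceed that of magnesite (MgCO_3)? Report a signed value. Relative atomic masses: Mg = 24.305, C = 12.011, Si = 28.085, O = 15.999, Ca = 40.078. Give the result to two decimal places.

First mineral: 47.997 g O in 116.160 g formula = 41.32 wt% O.
Second mineral: 47.997 g O in 84.313 g formula = 56.93 wt% O.
41.32% − 56.93% gives a difference of -15.61 percentage points.

-15.61 percentage points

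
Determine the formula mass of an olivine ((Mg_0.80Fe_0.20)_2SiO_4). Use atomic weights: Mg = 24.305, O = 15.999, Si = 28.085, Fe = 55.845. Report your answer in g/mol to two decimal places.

153.31 g/mol

M = 1.60×24.305 + 0.40×55.845 + 1×28.085 + 4×15.999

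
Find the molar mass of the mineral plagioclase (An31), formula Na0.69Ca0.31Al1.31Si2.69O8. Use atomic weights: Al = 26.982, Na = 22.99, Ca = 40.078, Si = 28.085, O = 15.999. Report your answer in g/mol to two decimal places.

267.17 g/mol

The formula mass is the sum 0.69×22.99 + 0.31×40.078 + 1.31×26.982 + 2.69×28.085 + 8×15.999.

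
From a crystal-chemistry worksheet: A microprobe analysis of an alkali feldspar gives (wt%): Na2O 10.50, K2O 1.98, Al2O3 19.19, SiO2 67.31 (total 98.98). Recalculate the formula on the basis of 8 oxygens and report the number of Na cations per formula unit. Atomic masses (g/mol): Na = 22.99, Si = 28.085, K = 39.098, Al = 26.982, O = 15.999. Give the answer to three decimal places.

10.50 wt% Na2O ÷ 61.979 g/mol = 0.16941 mol, giving 0.33882 Na and 0.16941 O.
1.98 wt% K2O ÷ 94.195 g/mol = 0.02102 mol, giving 0.04204 K and 0.02102 O.
19.19 wt% Al2O3 ÷ 101.961 g/mol = 0.18821 mol, giving 0.37642 Al and 0.56463 O.
67.31 wt% SiO2 ÷ 60.083 g/mol = 1.12028 mol, giving 1.12028 Si and 2.24056 O.
Oxygen sums to 2.99562; scaling by 8/2.99562 = 2.67057 puts the formula on 8 O.
Na: 0.33882 × 2.67057 = 0.905 atoms per formula unit.

0.905 Na apfu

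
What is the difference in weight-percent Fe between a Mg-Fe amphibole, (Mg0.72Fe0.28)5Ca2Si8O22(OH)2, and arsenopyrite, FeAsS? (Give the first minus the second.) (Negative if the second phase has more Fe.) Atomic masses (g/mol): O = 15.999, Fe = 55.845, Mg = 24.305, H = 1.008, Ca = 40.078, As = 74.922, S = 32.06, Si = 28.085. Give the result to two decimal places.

Fe in (Mg0.72Fe0.28)5Ca2Si8O22(OH)2: molar mass 856.509 g/mol; 1.40×55.845 = 78.183 g → 9.13 wt%.
Fe in FeAsS: molar mass 162.827 g/mol; 1×55.845 = 55.845 g → 34.30 wt%.
Difference = 9.13 − 34.30 = -25.17 percentage points.

-25.17 percentage points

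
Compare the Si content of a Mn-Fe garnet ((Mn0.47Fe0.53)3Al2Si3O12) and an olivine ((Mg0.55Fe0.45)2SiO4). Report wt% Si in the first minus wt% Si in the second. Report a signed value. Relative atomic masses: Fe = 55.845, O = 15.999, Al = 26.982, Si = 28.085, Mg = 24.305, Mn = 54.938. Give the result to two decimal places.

M((Mn0.47Fe0.53)3Al2Si3O12) = 496.463 g/mol, so wt% Si = 84.255/496.463 × 100 = 16.97%.
M((Mg0.55Fe0.45)2SiO4) = 169.077 g/mol, so wt% Si = 28.085/169.077 × 100 = 16.61%.
16.97 − 16.61 = 0.36 pp.

0.36 percentage points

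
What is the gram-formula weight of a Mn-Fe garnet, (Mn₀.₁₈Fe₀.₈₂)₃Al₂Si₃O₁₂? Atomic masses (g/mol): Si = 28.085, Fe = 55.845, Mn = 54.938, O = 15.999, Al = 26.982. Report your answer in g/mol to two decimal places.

The formula mass is the sum 0.54·54.938 + 2.46·55.845 + 2·26.982 + 3·28.085 + 12·15.999.

497.25 g/mol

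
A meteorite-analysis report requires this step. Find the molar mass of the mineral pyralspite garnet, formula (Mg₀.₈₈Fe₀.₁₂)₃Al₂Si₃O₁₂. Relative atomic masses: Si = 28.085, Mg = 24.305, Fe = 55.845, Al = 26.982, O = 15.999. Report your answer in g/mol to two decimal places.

M = 2.64×24.305 + 0.36×55.845 + 2×26.982 + 3×28.085 + 12×15.999

414.48 g/mol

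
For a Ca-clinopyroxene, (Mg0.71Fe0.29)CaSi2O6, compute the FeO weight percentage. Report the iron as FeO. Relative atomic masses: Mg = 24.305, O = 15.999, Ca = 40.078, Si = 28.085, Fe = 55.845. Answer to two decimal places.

9.23 wt%

Formula mass = 225.694 g/mol.
0.29 Fe → 0.2900 mol FeO per formula unit; M(FeO) = 71.844, so FeO mass = 20.835 g.
20.835/225.694 × 100 = 9.23 wt%.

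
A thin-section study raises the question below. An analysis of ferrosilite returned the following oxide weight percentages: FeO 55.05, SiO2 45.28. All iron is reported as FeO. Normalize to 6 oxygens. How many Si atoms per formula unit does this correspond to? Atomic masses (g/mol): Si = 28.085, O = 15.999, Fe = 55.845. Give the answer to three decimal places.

1.989 Si apfu

FeO: 55.05/71.844 = 0.76624 mol → 0.76624 mol Fe, 0.76624 mol O.
SiO2: 45.28/60.083 = 0.75362 mol → 0.75362 mol Si, 1.50724 mol O.
Total oxygen = 2.27348 mol. Normalization factor = 6/2.27348 = 2.63913.
Si per 6 O = 0.75362 × 2.63913 = 1.989.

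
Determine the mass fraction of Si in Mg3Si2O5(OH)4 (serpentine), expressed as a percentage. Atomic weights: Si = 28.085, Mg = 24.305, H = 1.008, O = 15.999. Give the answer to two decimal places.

20.27 weight percent

M(Mg3Si2O5(OH)4) = 277.108 g/mol.
Si contributes 2 × 28.085 = 56.170 g per mole.
56.170/277.108 = 0.2027 → 20.27%.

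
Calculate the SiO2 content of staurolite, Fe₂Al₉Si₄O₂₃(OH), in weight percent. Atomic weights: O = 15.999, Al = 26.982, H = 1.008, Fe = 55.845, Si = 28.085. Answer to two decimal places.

Molar mass of Fe₂Al₉Si₄O₂₃(OH) = 2·55.845 + 9·26.982 + 4·28.085 + 24·15.999 + 1·1.008 = 851.852 g/mol.
Each formula unit contains 4 Si, equivalent to 4/1 = 4.0000 mol SiO2.
M(SiO2) = 1×28.085 + 2×15.999 = 60.083 g/mol.
Mass of SiO2 per formula unit = 4.0000 × 60.083 = 240.332 g.
SiO2 wt% = 240.332 / 851.852 × 100 = 28.21%.

28.21 wt%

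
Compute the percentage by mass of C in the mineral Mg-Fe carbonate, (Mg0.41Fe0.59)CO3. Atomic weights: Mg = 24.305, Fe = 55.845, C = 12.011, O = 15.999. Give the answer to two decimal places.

M((Mg0.41Fe0.59)CO3) = 102.922 g/mol.
C contributes 1 × 12.011 = 12.011 g per mole.
12.011/102.922 = 0.1167 → 11.67%.

11.67 wt%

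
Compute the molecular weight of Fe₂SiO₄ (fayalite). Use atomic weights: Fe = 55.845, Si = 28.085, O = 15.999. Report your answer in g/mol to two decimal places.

203.77 g/mol

The formula mass is the sum 2(55.845) + 1(28.085) + 4(15.999).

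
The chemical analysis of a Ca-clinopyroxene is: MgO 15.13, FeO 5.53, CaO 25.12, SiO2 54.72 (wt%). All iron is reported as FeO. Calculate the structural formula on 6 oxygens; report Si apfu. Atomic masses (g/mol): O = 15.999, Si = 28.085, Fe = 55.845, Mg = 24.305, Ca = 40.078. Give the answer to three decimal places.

2.008 Si apfu

MgO (M=40.304): mol = 0.37540; Mg = 0.37540, O = 0.37540.
FeO (M=71.844): mol = 0.07697; Fe = 0.07697, O = 0.07697.
CaO (M=56.077): mol = 0.44796; Ca = 0.44796, O = 0.44796.
SiO2 (M=60.083): mol = 0.91074; Si = 0.91074, O = 1.82148.
ΣO = 2.72181; factor = 6/ΣO = 2.20442.
Si apfu = 0.91074 × 2.20442 = 2.008.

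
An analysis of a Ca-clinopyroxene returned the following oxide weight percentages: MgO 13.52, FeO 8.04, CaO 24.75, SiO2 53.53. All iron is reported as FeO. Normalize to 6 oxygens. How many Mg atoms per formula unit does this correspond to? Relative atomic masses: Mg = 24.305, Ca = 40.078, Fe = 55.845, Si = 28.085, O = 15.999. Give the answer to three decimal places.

0.754 Mg apfu

13.52 wt% MgO ÷ 40.304 g/mol = 0.33545 mol, giving 0.33545 Mg and 0.33545 O.
8.04 wt% FeO ÷ 71.844 g/mol = 0.11191 mol, giving 0.11191 Fe and 0.11191 O.
24.75 wt% CaO ÷ 56.077 g/mol = 0.44136 mol, giving 0.44136 Ca and 0.44136 O.
53.53 wt% SiO2 ÷ 60.083 g/mol = 0.89093 mol, giving 0.89093 Si and 1.78186 O.
Oxygen sums to 2.67058; scaling by 6/2.67058 = 2.24670 puts the formula on 6 O.
Mg: 0.33545 × 2.24670 = 0.754 atoms per formula unit.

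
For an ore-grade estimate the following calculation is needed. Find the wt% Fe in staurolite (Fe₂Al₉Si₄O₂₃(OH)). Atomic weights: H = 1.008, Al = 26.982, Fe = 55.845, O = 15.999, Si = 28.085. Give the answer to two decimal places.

13.11 wt%

M(Fe₂Al₉Si₄O₂₃(OH)) = 851.852 g/mol.
Fe contributes 2 × 55.845 = 111.690 g per mole.
111.690/851.852 = 0.1311 → 13.11%.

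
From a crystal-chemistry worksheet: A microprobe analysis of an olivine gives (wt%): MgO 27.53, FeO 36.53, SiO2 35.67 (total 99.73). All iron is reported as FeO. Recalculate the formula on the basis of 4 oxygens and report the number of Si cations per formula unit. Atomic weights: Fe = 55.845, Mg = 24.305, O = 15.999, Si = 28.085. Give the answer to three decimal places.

MgO: 27.53/40.304 = 0.68306 mol → 0.68306 mol Mg, 0.68306 mol O.
FeO: 36.53/71.844 = 0.50846 mol → 0.50846 mol Fe, 0.50846 mol O.
SiO2: 35.67/60.083 = 0.59368 mol → 0.59368 mol Si, 1.18736 mol O.
Total oxygen = 2.37888 mol. Normalization factor = 4/2.37888 = 1.68146.
Si per 4 O = 0.59368 × 1.68146 = 0.998.

0.998 Si apfu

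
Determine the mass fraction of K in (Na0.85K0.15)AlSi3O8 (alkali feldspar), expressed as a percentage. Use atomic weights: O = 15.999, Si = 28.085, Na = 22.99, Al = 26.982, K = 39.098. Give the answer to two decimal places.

2.22 weight percent

M((Na0.85K0.15)AlSi3O8) = 264.635 g/mol.
K contributes 0.15 × 39.098 = 5.865 g per mole.
5.865/264.635 = 0.0222 → 2.22%.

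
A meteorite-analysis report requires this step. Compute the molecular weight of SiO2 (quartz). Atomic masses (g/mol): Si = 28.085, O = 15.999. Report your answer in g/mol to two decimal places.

Si: 1 × 28.085 = 28.0850
O: 2 × 15.999 = 31.9980
Summing the contributions gives the formula mass.

60.08 g/mol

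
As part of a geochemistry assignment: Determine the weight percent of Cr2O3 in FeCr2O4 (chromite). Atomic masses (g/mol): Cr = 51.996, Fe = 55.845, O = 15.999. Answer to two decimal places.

67.90 wt%

Formula mass = 223.833 g/mol.
2 Cr → 1.0000 mol Cr2O3 per formula unit; M(Cr2O3) = 151.989, so Cr2O3 mass = 151.989 g.
151.989/223.833 × 100 = 67.90 wt%.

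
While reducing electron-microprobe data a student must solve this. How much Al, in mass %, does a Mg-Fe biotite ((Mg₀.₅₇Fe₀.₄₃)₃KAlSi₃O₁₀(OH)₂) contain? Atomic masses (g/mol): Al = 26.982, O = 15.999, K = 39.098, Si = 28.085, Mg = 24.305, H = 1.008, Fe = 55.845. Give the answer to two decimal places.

5.89 mass %

M((Mg₀.₅₇Fe₀.₄₃)₃KAlSi₃O₁₀(OH)₂) = 457.941 g/mol.
Al contributes 1 × 26.982 = 26.982 g per mole.
26.982/457.941 = 0.0589 → 5.89%.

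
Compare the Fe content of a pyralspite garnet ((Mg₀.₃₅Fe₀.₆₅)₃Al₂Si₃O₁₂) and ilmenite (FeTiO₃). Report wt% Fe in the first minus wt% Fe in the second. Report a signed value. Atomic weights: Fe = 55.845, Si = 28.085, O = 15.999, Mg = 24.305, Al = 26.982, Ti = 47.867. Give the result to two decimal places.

M((Mg₀.₃₅Fe₀.₆₅)₃Al₂Si₃O₁₂) = 464.625 g/mol, so wt% Fe = 108.898/464.625 × 100 = 23.44%.
M(FeTiO₃) = 151.709 g/mol, so wt% Fe = 55.845/151.709 × 100 = 36.81%.
23.44 − 36.81 = -13.37 pp.

-13.37 percentage points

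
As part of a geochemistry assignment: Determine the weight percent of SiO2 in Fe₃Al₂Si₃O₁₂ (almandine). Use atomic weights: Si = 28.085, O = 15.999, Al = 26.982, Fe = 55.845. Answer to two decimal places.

M(Fe₃Al₂Si₃O₁₂) = 497.742 g/mol; M(SiO2) = 60.083 g/mol.
Moles SiO2 per formula unit = 3 Si ÷ 1 = 3.0000.
SiO2 fraction = (3.0000 × 60.083) / 497.742 = 180.249/497.742 = 0.3621.

36.21 wt%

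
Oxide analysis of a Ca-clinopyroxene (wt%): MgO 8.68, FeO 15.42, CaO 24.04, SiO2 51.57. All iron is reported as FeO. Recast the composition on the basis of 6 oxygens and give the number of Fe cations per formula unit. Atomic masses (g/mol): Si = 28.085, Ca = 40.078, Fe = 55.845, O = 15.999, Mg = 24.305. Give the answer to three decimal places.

MgO (M=40.304): mol = 0.21536; Mg = 0.21536, O = 0.21536.
FeO (M=71.844): mol = 0.21463; Fe = 0.21463, O = 0.21463.
CaO (M=56.077): mol = 0.42870; Ca = 0.42870, O = 0.42870.
SiO2 (M=60.083): mol = 0.85831; Si = 0.85831, O = 1.71662.
ΣO = 2.57531; factor = 6/ΣO = 2.32982.
Fe apfu = 0.21463 × 2.32982 = 0.500.

0.500 Fe apfu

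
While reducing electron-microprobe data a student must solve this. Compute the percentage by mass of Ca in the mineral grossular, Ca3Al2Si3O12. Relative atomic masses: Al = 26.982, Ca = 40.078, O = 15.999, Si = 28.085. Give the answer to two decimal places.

M(Ca3Al2Si3O12) = 450.441 g/mol.
Ca contributes 3 × 40.078 = 120.234 g per mole.
120.234/450.441 = 0.2669 → 26.69%.

26.69 weight percent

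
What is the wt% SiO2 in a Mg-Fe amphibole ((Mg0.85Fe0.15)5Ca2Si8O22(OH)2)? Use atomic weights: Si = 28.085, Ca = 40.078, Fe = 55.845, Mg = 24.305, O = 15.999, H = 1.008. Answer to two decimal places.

57.50 wt%

Formula mass = 836.008 g/mol.
8 Si → 8.0000 mol SiO2 per formula unit; M(SiO2) = 60.083, so SiO2 mass = 480.664 g.
480.664/836.008 × 100 = 57.50 wt%.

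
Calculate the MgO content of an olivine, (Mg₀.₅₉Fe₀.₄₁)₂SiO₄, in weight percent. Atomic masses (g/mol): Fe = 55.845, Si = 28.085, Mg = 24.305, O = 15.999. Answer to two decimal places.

Molar mass of (Mg₀.₅₉Fe₀.₄₁)₂SiO₄ = 1.18·24.305 + 0.82·55.845 + 1·28.085 + 4·15.999 = 166.554 g/mol.
Each formula unit contains 1.18 Mg, equivalent to 1.18/1 = 1.1800 mol MgO.
M(MgO) = 1×24.305 + 1×15.999 = 40.304 g/mol.
Mass of MgO per formula unit = 1.1800 × 40.304 = 47.559 g.
MgO wt% = 47.559 / 166.554 × 100 = 28.55%.

28.55 wt%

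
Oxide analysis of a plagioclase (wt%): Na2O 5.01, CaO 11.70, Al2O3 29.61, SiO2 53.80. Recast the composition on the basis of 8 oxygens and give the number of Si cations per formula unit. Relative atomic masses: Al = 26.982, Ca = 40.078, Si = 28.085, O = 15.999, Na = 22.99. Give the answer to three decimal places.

Na2O (M=61.979): mol = 0.08083; Na = 0.16166, O = 0.08083.
CaO (M=56.077): mol = 0.20864; Ca = 0.20864, O = 0.20864.
Al2O3 (M=101.961): mol = 0.29041; Al = 0.58082, O = 0.87123.
SiO2 (M=60.083): mol = 0.89543; Si = 0.89543, O = 1.79086.
ΣO = 2.95156; factor = 8/ΣO = 2.71043.
Si apfu = 0.89543 × 2.71043 = 2.427.

2.427 Si apfu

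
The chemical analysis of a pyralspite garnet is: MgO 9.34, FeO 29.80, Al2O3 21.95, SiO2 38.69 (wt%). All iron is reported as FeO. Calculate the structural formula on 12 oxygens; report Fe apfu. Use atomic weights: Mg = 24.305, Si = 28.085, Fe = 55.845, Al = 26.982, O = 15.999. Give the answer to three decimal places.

9.34 wt% MgO ÷ 40.304 g/mol = 0.23174 mol, giving 0.23174 Mg and 0.23174 O.
29.80 wt% FeO ÷ 71.844 g/mol = 0.41479 mol, giving 0.41479 Fe and 0.41479 O.
21.95 wt% Al2O3 ÷ 101.961 g/mol = 0.21528 mol, giving 0.43056 Al and 0.64584 O.
38.69 wt% SiO2 ÷ 60.083 g/mol = 0.64394 mol, giving 0.64394 Si and 1.28788 O.
Oxygen sums to 2.58025; scaling by 12/2.58025 = 4.65071 puts the formula on 12 O.
Fe: 0.41479 × 4.65071 = 1.929 atoms per formula unit.

1.929 Fe apfu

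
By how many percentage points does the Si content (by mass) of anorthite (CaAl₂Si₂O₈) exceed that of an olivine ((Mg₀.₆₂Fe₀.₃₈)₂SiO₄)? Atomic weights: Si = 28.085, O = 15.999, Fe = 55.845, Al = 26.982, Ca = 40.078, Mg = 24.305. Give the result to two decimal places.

First mineral: 56.170 g Si in 278.204 g formula = 20.19 wt% Si.
Second mineral: 28.085 g Si in 164.661 g formula = 17.06 wt% Si.
20.19% − 17.06% gives a difference of 3.13 percentage points.

3.13 percentage points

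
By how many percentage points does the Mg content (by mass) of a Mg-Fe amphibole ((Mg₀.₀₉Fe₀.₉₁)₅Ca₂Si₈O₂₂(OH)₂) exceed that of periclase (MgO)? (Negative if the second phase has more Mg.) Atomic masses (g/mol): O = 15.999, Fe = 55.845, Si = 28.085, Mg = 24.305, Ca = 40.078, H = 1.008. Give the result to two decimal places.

Mg in (Mg₀.₀₉Fe₀.₉₁)₅Ca₂Si₈O₂₂(OH)₂: molar mass 955.860 g/mol; 0.45×24.305 = 10.937 g → 1.14 wt%.
Mg in MgO: molar mass 40.304 g/mol; 1×24.305 = 24.305 g → 60.30 wt%.
Difference = 1.14 − 60.30 = -59.16 percentage points.

-59.16 percentage points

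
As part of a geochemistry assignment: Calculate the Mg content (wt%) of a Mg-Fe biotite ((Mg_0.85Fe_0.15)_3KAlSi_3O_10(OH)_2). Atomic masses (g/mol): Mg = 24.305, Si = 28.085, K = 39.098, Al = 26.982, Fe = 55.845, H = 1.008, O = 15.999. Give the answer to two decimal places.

14.37 wt%

Formula mass = 2.55×24.305 + 0.45×55.845 + 1×39.098 + 1×26.982 + 3×28.085 + 12×15.999 + 2×1.008 = 431.447 g/mol, of which 61.978 g is Mg.
So Mg makes up 61.978/431.447 = 0.1437 of the mass, i.e. 14.37%.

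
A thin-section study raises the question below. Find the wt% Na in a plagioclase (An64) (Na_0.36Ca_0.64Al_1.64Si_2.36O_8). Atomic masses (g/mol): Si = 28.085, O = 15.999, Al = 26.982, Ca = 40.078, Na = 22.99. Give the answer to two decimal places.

Molar mass of Na_0.36Ca_0.64Al_1.64Si_2.36O_8: 0.36×22.99 + 0.64×40.078 + 1.64×26.982 + 2.36×28.085 + 8×15.999 = 272.449 g/mol.
Mass of Na per formula unit: 0.36 × 22.99 = 8.276 g.
Weight fraction Na = 8.276 / 272.449 = 0.0304.

3.04 wt%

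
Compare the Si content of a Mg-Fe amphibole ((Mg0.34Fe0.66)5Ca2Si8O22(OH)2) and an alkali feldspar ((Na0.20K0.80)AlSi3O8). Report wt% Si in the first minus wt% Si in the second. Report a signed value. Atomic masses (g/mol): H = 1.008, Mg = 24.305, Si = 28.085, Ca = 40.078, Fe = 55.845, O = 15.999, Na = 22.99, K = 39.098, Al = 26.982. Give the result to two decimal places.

-6.11 percentage points

First mineral: 224.680 g Si in 916.435 g formula = 24.52 wt% Si.
Second mineral: 84.255 g Si in 275.105 g formula = 30.63 wt% Si.
24.52% − 30.63% gives a difference of -6.11 percentage points.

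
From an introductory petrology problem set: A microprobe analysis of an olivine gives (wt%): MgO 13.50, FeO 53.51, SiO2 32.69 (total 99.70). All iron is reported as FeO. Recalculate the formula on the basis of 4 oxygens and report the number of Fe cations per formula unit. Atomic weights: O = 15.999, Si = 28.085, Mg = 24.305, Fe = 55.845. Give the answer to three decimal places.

1.374 Fe apfu

MgO (M=40.304): mol = 0.33495; Mg = 0.33495, O = 0.33495.
FeO (M=71.844): mol = 0.74481; Fe = 0.74481, O = 0.74481.
SiO2 (M=60.083): mol = 0.54408; Si = 0.54408, O = 1.08816.
ΣO = 2.16792; factor = 4/ΣO = 1.84509.
Fe apfu = 0.74481 × 1.84509 = 1.374.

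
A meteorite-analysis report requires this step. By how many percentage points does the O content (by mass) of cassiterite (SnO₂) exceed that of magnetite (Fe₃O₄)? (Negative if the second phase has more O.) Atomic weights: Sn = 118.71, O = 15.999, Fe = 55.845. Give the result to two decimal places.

-6.41 percentage points

O in SnO₂: molar mass 150.708 g/mol; 2×15.999 = 31.998 g → 21.23 wt%.
O in Fe₃O₄: molar mass 231.531 g/mol; 4×15.999 = 63.996 g → 27.64 wt%.
Difference = 21.23 − 27.64 = -6.41 percentage points.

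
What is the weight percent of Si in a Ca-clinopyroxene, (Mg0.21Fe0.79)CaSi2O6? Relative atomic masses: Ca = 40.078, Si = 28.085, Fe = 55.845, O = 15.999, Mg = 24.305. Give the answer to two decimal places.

Molar mass of (Mg0.21Fe0.79)CaSi2O6: 0.21×24.305 + 0.79×55.845 + 1×40.078 + 2×28.085 + 6×15.999 = 241.464 g/mol.
Mass of Si per formula unit: 2 × 28.085 = 56.170 g.
Weight fraction Si = 56.170 / 241.464 = 0.2326.

23.26 wt%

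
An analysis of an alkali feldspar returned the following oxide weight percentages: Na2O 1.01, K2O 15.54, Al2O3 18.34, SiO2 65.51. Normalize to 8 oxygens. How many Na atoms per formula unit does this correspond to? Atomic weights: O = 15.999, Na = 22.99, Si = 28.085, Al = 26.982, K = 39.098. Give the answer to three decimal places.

Na2O: 1.01/61.979 = 0.01630 mol → 0.03260 mol Na, 0.01630 mol O.
K2O: 15.54/94.195 = 0.16498 mol → 0.32996 mol K, 0.16498 mol O.
Al2O3: 18.34/101.961 = 0.17987 mol → 0.35974 mol Al, 0.53961 mol O.
SiO2: 65.51/60.083 = 1.09033 mol → 1.09033 mol Si, 2.18066 mol O.
Total oxygen = 2.90155 mol. Normalization factor = 8/2.90155 = 2.75715.
Na per 8 O = 0.03260 × 2.75715 = 0.090.

0.090 Na apfu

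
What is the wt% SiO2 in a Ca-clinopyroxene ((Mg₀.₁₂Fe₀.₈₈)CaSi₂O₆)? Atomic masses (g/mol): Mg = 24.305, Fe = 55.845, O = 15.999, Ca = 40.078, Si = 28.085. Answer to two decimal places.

M((Mg₀.₁₂Fe₀.₈₈)CaSi₂O₆) = 244.302 g/mol; M(SiO2) = 60.083 g/mol.
Moles SiO2 per formula unit = 2 Si ÷ 1 = 2.0000.
SiO2 fraction = (2.0000 × 60.083) / 244.302 = 120.166/244.302 = 0.4919.

49.19 wt%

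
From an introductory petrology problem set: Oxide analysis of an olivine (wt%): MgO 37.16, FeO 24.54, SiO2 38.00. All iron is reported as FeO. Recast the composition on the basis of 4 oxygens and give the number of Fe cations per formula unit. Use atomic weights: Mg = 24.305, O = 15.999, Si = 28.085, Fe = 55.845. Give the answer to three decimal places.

0.540 Fe apfu

37.16 wt% MgO ÷ 40.304 g/mol = 0.92199 mol, giving 0.92199 Mg and 0.92199 O.
24.54 wt% FeO ÷ 71.844 g/mol = 0.34157 mol, giving 0.34157 Fe and 0.34157 O.
38.00 wt% SiO2 ÷ 60.083 g/mol = 0.63246 mol, giving 0.63246 Si and 1.26492 O.
Oxygen sums to 2.52848; scaling by 4/2.52848 = 1.58198 puts the formula on 4 O.
Fe: 0.34157 × 1.58198 = 0.540 atoms per formula unit.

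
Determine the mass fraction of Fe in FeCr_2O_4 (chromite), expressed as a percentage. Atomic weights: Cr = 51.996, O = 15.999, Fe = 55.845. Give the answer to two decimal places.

M(FeCr_2O_4) = 223.833 g/mol.
Fe contributes 1 × 55.845 = 55.845 g per mole.
55.845/223.833 = 0.2495 → 24.95%.

24.95 mass %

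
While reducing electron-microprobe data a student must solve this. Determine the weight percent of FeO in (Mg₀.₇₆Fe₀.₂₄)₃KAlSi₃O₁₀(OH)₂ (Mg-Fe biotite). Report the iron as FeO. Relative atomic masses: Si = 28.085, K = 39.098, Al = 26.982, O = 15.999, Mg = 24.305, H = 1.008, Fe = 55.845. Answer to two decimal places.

M((Mg₀.₇₆Fe₀.₂₄)₃KAlSi₃O₁₀(OH)₂) = 439.963 g/mol; M(FeO) = 71.844 g/mol.
Moles FeO per formula unit = 0.72 Fe ÷ 1 = 0.7200.
FeO fraction = (0.7200 × 71.844) / 439.963 = 51.728/439.963 = 0.1176.

11.76 wt%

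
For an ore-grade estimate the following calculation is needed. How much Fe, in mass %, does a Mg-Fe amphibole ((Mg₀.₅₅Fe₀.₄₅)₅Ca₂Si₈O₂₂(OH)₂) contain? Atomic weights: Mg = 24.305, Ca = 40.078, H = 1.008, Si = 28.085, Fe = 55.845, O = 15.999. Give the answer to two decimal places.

M((Mg₀.₅₅Fe₀.₄₅)₅Ca₂Si₈O₂₂(OH)₂) = 883.318 g/mol.
Fe contributes 2.25 × 55.845 = 125.651 g per mole.
125.651/883.318 = 0.1422 → 14.22%.

14.22 mass %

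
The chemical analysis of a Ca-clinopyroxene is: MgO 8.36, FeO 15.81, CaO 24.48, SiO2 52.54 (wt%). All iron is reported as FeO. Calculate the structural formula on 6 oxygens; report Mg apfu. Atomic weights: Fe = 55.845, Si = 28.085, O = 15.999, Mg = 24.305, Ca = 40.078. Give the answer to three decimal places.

MgO (M=40.304): mol = 0.20742; Mg = 0.20742, O = 0.20742.
FeO (M=71.844): mol = 0.22006; Fe = 0.22006, O = 0.22006.
CaO (M=56.077): mol = 0.43654; Ca = 0.43654, O = 0.43654.
SiO2 (M=60.083): mol = 0.87446; Si = 0.87446, O = 1.74892.
ΣO = 2.61294; factor = 6/ΣO = 2.29626.
Mg apfu = 0.20742 × 2.29626 = 0.476.

0.476 Mg apfu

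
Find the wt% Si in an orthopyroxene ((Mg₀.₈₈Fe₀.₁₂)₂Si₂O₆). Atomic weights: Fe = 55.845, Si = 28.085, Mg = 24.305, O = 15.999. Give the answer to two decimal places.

M((Mg₀.₈₈Fe₀.₁₂)₂Si₂O₆) = 208.344 g/mol.
Si contributes 2 × 28.085 = 56.170 g per mole.
56.170/208.344 = 0.2696 → 26.96%.

26.96 mass %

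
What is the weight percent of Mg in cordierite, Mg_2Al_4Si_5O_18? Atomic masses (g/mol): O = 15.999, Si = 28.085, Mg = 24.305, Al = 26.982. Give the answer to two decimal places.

8.31 wt%

Molar mass of Mg_2Al_4Si_5O_18: 2*24.305 + 4*26.982 + 5*28.085 + 18*15.999 = 584.945 g/mol.
Mass of Mg per formula unit: 2 × 24.305 = 48.610 g.
Weight fraction Mg = 48.610 / 584.945 = 0.0831.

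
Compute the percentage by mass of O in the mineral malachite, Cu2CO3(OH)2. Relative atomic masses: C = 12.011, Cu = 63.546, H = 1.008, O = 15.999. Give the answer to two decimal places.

M(Cu2CO3(OH)2) = 221.114 g/mol.
O contributes 5 × 15.999 = 79.995 g per mole.
79.995/221.114 = 0.3618 → 36.18%.

36.18 mass %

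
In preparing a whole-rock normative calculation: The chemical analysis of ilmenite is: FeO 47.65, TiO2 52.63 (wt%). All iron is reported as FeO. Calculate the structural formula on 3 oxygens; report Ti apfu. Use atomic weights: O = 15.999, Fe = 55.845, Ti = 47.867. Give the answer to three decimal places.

0.998 Ti apfu

FeO: 47.65/71.844 = 0.66324 mol → 0.66324 mol Fe, 0.66324 mol O.
TiO2: 52.63/79.865 = 0.65899 mol → 0.65899 mol Ti, 1.31798 mol O.
Total oxygen = 1.98122 mol. Normalization factor = 3/1.98122 = 1.51422.
Ti per 3 O = 0.65899 × 1.51422 = 0.998.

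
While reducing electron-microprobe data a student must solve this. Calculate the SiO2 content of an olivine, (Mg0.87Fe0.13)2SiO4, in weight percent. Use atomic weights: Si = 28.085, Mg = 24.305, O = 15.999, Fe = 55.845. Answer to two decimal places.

Molar mass of (Mg0.87Fe0.13)2SiO4 = 1.74·24.305 + 0.26·55.845 + 1·28.085 + 4·15.999 = 148.891 g/mol.
Each formula unit contains 1 Si, equivalent to 1/1 = 1.0000 mol SiO2.
M(SiO2) = 1×28.085 + 2×15.999 = 60.083 g/mol.
Mass of SiO2 per formula unit = 1.0000 × 60.083 = 60.083 g.
SiO2 wt% = 60.083 / 148.891 × 100 = 40.35%.

40.35 wt%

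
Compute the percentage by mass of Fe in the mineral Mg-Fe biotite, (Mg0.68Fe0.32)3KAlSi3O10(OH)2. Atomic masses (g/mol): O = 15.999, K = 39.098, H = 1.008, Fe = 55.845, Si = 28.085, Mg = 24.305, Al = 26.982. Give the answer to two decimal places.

11.98 mass %

Formula mass = 2.04·24.305 + 0.96·55.845 + 1·39.098 + 1·26.982 + 3·28.085 + 12·15.999 + 2·1.008 = 447.532 g/mol, of which 53.611 g is Fe.
So Fe makes up 53.611/447.532 = 0.1198 of the mass, i.e. 11.98%.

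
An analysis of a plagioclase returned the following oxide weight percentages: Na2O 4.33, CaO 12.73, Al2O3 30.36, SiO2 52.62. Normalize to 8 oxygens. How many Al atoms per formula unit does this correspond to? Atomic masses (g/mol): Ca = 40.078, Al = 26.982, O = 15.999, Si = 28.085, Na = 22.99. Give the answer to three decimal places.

Na2O (M=61.979): mol = 0.06986; Na = 0.13972, O = 0.06986.
CaO (M=56.077): mol = 0.22701; Ca = 0.22701, O = 0.22701.
Al2O3 (M=101.961): mol = 0.29776; Al = 0.59552, O = 0.89328.
SiO2 (M=60.083): mol = 0.87579; Si = 0.87579, O = 1.75158.
ΣO = 2.94173; factor = 8/ΣO = 2.71949.
Al apfu = 0.59552 × 2.71949 = 1.620.

1.620 Al apfu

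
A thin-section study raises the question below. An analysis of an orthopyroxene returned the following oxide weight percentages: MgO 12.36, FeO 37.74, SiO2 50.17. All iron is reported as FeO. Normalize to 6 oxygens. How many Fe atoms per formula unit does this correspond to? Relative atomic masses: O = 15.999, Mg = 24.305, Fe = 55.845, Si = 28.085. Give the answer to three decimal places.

1.260 Fe apfu

MgO: 12.36/40.304 = 0.30667 mol → 0.30667 mol Mg, 0.30667 mol O.
FeO: 37.74/71.844 = 0.52530 mol → 0.52530 mol Fe, 0.52530 mol O.
SiO2: 50.17/60.083 = 0.83501 mol → 0.83501 mol Si, 1.67002 mol O.
Total oxygen = 2.50199 mol. Normalization factor = 6/2.50199 = 2.39809.
Fe per 6 O = 0.52530 × 2.39809 = 1.260.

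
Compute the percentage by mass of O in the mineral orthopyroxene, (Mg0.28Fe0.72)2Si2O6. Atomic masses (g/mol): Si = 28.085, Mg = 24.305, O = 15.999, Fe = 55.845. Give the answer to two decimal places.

38.99 mass %

M((Mg0.28Fe0.72)2Si2O6) = 246.192 g/mol.
O contributes 6 × 15.999 = 95.994 g per mole.
95.994/246.192 = 0.3899 → 38.99%.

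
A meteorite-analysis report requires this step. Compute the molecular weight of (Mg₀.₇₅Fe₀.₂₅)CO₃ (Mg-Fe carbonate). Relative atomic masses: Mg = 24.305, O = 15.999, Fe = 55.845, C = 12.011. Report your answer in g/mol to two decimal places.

M = 0.75×24.305 + 0.25×55.845 + 1×12.011 + 3×15.999

92.20 g/mol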